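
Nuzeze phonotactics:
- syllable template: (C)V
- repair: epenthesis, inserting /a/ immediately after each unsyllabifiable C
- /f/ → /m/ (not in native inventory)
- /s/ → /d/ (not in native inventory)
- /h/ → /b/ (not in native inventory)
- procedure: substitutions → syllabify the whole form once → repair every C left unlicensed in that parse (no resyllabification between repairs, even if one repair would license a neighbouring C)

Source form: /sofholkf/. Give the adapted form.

domabolakama

Substitution: /s/ → /d/, /f/ → /m/, /h/ → /b/, giving /dombolkm/.
Under (C)V, the unsyllabifiable consonants are /m/, /l/, /k/, /m/ (no codas are permitted; onsets are limited to one consonant).
Each unlicensed consonant becomes the onset of a new syllable: /m/ → /ma/, /l/ → /la/, /k/ → /ka/, /m/ → /ma/.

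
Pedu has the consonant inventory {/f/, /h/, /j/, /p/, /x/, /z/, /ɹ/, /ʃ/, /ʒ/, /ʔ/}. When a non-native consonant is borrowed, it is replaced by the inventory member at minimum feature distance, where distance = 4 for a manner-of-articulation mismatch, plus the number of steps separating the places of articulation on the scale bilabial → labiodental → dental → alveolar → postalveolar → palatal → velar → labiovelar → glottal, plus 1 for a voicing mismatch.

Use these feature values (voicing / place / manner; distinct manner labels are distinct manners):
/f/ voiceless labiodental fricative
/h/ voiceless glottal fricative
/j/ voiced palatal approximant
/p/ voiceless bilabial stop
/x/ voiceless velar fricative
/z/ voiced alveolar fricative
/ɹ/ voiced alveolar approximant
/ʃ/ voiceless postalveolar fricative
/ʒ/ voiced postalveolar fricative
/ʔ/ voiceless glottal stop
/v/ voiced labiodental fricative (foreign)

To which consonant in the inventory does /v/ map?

/f/ is closest: same manner (fricative), place distance 0 (labiodental→labiodental), voicing differs (+1); total 1. Next closest is /z/ at distance 2.

f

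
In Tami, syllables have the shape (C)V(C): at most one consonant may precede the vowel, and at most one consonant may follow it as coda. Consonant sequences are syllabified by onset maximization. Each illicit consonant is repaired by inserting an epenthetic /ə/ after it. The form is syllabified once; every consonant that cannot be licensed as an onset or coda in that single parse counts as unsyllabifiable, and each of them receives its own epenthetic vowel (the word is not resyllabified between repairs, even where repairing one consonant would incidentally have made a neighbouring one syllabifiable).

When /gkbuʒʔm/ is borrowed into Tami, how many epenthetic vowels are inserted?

4

The unsyllabifiable consonants are /g/, /k/, /ʔ/, /m/; each receives one epenthetic vowel.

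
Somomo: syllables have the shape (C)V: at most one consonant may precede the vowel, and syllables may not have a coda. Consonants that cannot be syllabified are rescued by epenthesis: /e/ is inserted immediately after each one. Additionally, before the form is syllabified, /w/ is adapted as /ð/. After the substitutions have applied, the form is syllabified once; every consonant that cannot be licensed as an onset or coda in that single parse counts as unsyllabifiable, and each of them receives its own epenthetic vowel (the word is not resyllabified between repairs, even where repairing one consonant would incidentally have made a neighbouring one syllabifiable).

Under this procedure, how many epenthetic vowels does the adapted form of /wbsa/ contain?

2

After substitution the input is /ðbsa/.
The unsyllabifiable consonants are /ð/, /b/; each receives one epenthetic vowel.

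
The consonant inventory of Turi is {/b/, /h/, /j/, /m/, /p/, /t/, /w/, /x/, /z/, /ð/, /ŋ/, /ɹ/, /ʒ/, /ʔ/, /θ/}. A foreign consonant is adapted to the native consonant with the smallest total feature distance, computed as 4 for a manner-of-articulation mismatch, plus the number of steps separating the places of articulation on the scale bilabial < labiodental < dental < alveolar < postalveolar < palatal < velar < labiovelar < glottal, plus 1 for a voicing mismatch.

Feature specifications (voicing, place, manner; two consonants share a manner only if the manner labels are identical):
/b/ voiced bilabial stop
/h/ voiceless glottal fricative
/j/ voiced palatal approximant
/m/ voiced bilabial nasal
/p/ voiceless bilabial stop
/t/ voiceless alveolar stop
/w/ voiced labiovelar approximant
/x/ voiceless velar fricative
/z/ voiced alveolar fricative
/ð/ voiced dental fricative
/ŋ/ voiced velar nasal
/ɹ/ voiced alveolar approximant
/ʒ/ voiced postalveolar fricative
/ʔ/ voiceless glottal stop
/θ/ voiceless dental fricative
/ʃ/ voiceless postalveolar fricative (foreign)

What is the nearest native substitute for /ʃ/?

/ʒ/ is closest: same manner (fricative), place distance 0 (postalveolar→postalveolar), voicing differs (+1); total 1. Next closest is /x/ at distance 2.

ʒ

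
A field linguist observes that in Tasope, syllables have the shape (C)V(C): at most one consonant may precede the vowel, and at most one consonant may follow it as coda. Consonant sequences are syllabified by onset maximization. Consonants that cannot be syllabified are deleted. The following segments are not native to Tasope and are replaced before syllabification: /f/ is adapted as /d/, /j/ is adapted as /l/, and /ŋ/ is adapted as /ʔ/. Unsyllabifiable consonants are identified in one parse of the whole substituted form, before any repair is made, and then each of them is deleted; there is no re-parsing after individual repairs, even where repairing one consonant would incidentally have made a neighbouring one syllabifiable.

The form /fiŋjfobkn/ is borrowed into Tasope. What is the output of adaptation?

Substitution: /f/ → /d/, /ŋ/ → /ʔ/, /j/ → /l/, giving /diʔldobkn/.
Under (C)V(C), the unsyllabifiable consonants are /l/, /k/, /n/ (at most one coda consonant is licensed; onsets are limited to one consonant).
Deleting the stranded consonants removes /l/, /k/, /n/.

diʔdob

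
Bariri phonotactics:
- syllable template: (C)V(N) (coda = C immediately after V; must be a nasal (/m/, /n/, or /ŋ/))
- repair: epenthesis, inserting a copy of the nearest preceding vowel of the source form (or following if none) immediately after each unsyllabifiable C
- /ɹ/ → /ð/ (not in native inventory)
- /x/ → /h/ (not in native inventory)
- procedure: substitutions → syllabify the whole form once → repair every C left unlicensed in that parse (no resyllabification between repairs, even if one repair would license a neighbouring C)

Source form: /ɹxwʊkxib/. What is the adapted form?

ðʊhʊwʊkʊhibi

Substitution: /ɹ/ → /ð/, /x/ → /h/, giving /ðhwʊkhib/.
Under (C)V(N), the unsyllabifiable consonants are /ð/, /h/, /k/, /b/ (only a nasal (/m/, /n/, or /ŋ/) is licensed in coda position; onsets are limited to one consonant).
Each unlicensed consonant becomes the onset of a new syllable: /ð/ → /ðʊ/, /h/ → /hʊ/, /k/ → /kʊ/, /b/ → /bi/.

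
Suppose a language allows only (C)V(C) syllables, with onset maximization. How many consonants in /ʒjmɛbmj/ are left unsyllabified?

Syllabifying with onset maximization leaves /ʒ/, /j/, /m/, /j/ stranded (at most one coda consonant is licensed; onsets are limited to one consonant).

4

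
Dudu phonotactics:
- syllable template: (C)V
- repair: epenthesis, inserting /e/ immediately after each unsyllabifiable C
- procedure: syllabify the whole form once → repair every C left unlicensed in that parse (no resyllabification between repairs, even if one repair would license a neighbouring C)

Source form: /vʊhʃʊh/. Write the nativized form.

The consonants /h/, /h/ cannot be parsed into a legal (C)V syllable (no codas are permitted; onsets are limited to one consonant).
Each unlicensed consonant becomes the onset of a new syllable: /h/ → /he/, /h/ → /he/.

vʊheʃʊhe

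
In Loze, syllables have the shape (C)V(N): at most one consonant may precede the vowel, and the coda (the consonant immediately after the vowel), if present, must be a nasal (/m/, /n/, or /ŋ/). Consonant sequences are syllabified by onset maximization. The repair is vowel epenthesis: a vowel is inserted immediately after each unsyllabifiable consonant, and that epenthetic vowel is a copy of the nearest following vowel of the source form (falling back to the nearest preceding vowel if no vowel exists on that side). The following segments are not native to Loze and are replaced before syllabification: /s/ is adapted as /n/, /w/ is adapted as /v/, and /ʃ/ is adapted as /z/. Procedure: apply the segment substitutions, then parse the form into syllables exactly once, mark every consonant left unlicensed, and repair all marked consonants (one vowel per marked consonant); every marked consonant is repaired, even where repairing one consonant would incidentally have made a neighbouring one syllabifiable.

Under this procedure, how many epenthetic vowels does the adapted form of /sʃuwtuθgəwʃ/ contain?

After substitution the input is /nzuvtuθgəvz/.
The unsyllabifiable consonants are /n/, /v/, /θ/, /v/, /z/; each receives one epenthetic vowel.

5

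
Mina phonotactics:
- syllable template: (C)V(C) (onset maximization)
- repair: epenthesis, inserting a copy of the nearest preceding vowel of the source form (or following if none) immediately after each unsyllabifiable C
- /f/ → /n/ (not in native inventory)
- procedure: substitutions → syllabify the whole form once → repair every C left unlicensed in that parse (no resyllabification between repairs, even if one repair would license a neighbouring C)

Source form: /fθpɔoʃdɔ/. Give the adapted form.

Substitution: /f/ → /n/, giving /nθpɔoʃdɔ/.
The consonants /n/, /θ/ cannot be parsed into a legal (C)V(C) syllable (at most one coda consonant is licensed; onsets are limited to one consonant).
Inserting the epenthetic vowel yields /n/ → /nɔ/, /θ/ → /θɔ/.

nɔθɔpɔoʃdɔ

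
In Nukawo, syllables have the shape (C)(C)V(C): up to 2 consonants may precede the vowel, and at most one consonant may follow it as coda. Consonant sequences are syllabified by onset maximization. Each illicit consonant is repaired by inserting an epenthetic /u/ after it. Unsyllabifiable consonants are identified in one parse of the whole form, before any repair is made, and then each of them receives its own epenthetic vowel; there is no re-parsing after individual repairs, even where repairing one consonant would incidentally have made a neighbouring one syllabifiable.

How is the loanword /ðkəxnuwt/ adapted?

Under (C)(C)V(C), the unsyllabifiable consonants are /t/ (at most one coda consonant is licensed; onsets may contain at most 2 consonants).
Epenthesis after each stranded consonant: /t/ → /tu/.

ðkəxnuwtu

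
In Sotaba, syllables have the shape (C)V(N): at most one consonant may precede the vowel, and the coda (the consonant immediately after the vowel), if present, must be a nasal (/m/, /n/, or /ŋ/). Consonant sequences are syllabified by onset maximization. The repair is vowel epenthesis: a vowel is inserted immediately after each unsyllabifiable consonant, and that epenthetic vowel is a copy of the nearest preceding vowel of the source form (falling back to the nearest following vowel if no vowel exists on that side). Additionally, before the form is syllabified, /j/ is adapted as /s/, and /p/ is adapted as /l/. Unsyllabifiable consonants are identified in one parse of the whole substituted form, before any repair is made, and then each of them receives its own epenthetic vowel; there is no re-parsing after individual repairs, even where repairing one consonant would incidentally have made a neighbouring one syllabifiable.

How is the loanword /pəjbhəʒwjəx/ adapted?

Substitution: /p/ → /l/, /j/ → /s/, giving /ləsbhəʒwsəx/.
Under (C)V(N), the unsyllabifiable consonants are /s/, /b/, /ʒ/, /w/, /x/ (only a nasal (/m/, /n/, or /ŋ/) is licensed in coda position; onsets are limited to one consonant).
Each unlicensed consonant becomes the onset of a new syllable: /s/ → /sə/, /b/ → /bə/, /ʒ/ → /ʒə/, /w/ → /wə/, /x/ → /xə/.

ləsəbəhəʒəwəsəxə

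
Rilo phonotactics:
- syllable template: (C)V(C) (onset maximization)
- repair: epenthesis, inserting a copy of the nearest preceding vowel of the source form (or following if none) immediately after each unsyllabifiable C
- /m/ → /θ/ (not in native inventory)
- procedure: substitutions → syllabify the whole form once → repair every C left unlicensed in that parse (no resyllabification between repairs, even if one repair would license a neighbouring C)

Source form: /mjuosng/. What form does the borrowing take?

Substitution: /m/ → /θ/, giving /θjuosng/.
Under (C)V(C), the unsyllabifiable consonants are /θ/, /n/, /g/ (at most one coda consonant is licensed; onsets are limited to one consonant).
Inserting the epenthetic vowel yields /θ/ → /θu/, /n/ → /no/, /g/ → /go/.

θujuosnogo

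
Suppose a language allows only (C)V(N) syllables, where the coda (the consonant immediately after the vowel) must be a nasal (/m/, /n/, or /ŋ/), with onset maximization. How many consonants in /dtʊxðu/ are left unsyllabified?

Under (C)V(N), the unsyllabifiable consonants are /d/, /x/ (only a nasal (/m/, /n/, or /ŋ/) is licensed in coda position; onsets are limited to one consonant).

2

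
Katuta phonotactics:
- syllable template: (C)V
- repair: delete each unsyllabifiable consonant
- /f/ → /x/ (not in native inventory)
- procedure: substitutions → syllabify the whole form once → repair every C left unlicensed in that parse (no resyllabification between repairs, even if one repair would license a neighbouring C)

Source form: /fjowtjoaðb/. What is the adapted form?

jojoa

Substitution: /f/ → /x/, giving /xjowtjoaðb/.
Syllabifying with onset maximization leaves /x/, /w/, /t/, /ð/, /b/ stranded (no codas are permitted; onsets are limited to one consonant).
Deleting the stranded consonants removes /x/, /w/, /t/, /ð/, /b/.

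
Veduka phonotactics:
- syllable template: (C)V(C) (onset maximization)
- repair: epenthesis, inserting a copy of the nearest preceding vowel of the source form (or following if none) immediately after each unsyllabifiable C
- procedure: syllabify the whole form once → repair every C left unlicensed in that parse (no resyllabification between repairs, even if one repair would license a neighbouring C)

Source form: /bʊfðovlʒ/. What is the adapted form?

bʊfðovloʒo

Syllabifying with onset maximization leaves /l/, /ʒ/ stranded (at most one coda consonant is licensed; onsets are limited to one consonant).
Epenthesis after each stranded consonant: /l/ → /lo/, /ʒ/ → /ʒo/.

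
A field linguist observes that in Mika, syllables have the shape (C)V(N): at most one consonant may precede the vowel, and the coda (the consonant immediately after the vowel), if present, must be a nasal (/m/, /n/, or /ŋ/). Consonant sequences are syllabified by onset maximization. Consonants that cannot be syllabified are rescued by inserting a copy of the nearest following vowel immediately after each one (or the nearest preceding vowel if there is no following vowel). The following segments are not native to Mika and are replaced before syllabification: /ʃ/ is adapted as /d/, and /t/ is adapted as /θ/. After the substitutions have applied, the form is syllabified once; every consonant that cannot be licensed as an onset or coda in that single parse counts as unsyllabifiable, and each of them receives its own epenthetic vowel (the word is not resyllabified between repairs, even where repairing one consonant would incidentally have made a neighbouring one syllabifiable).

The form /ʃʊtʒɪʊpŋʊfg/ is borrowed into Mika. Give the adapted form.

dʊθɪʒɪʊpʊŋʊfʊgʊ

Substitution: /ʃ/ → /d/, /t/ → /θ/, giving /dʊθʒɪʊpŋʊfg/.
Under (C)V(N), the unsyllabifiable consonants are /θ/, /p/, /f/, /g/ (only a nasal (/m/, /n/, or /ŋ/) is licensed in coda position; onsets are limited to one consonant).
Each unlicensed consonant becomes the onset of a new syllable: /θ/ → /θɪ/, /p/ → /pʊ/, /f/ → /fʊ/, /g/ → /gʊ/.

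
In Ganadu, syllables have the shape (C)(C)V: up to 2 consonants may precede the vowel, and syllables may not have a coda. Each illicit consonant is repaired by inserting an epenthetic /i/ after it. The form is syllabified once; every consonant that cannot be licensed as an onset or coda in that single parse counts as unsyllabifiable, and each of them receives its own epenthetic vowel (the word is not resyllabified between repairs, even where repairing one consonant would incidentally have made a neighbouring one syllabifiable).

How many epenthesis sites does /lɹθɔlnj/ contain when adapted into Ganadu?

4

The unsyllabifiable consonants are /l/, /l/, /n/, /j/; each receives one epenthetic vowel.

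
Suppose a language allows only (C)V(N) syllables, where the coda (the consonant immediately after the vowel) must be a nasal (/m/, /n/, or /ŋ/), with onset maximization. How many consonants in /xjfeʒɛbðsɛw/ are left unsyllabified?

Under (C)V(N), the unsyllabifiable consonants are /x/, /j/, /b/, /ð/, /w/ (only a nasal (/m/, /n/, or /ŋ/) is licensed in coda position; onsets are limited to one consonant).

5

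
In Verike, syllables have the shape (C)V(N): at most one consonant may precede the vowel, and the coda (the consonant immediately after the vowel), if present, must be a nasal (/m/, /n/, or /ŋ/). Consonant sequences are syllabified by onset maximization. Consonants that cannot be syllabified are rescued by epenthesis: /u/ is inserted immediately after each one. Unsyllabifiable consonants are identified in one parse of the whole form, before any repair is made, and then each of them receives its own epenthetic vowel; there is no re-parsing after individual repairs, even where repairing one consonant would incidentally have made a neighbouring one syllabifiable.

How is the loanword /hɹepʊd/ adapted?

The consonants /h/, /d/ cannot be parsed into a legal (C)V(N) syllable (only a nasal (/m/, /n/, or /ŋ/) is licensed in coda position; onsets are limited to one consonant).
Inserting the epenthetic vowel yields /h/ → /hu/, /d/ → /du/.

huɹepʊdu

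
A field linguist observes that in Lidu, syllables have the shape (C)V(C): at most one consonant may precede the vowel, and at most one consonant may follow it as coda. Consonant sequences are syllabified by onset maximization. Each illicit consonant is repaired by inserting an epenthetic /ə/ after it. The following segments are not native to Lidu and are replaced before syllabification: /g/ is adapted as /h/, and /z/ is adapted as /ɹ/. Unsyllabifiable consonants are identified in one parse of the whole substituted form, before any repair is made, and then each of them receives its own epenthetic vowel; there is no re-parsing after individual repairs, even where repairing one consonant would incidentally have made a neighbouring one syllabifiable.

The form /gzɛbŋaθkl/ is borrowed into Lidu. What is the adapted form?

Substitution: /g/ → /h/, /z/ → /ɹ/, giving /hɹɛbŋaθkl/.
The consonants /h/, /k/, /l/ cannot be parsed into a legal (C)V(C) syllable (at most one coda consonant is licensed; onsets are limited to one consonant).
Inserting the epenthetic vowel yields /h/ → /hə/, /k/ → /kə/, /l/ → /lə/.

həɹɛbŋaθkələ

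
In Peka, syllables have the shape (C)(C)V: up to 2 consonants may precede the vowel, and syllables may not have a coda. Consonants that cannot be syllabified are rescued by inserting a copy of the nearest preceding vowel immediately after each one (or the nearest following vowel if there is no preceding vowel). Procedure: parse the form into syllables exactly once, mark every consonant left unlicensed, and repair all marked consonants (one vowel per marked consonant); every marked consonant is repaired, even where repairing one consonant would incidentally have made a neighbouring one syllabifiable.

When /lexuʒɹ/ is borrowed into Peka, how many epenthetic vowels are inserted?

The unsyllabifiable consonants are /ʒ/, /ɹ/; each receives one epenthetic vowel.

2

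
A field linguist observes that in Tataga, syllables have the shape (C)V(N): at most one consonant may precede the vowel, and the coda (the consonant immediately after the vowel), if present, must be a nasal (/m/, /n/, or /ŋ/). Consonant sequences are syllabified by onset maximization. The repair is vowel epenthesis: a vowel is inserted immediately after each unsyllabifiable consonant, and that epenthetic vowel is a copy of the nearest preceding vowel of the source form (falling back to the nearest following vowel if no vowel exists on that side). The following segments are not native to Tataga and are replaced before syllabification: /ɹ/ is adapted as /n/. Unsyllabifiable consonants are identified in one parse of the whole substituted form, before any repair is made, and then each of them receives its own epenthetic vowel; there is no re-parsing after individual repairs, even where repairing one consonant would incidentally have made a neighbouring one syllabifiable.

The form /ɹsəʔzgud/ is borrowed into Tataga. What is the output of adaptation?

nəsəʔəzəgudu

Substitution: /ɹ/ → /n/, giving /nsəʔzgud/.
The consonants /n/, /ʔ/, /z/, /d/ cannot be parsed into a legal (C)V(N) syllable (only a nasal (/m/, /n/, or /ŋ/) is licensed in coda position; onsets are limited to one consonant).
Each unlicensed consonant becomes the onset of a new syllable: /n/ → /nə/, /ʔ/ → /ʔə/, /z/ → /zə/, /d/ → /du/.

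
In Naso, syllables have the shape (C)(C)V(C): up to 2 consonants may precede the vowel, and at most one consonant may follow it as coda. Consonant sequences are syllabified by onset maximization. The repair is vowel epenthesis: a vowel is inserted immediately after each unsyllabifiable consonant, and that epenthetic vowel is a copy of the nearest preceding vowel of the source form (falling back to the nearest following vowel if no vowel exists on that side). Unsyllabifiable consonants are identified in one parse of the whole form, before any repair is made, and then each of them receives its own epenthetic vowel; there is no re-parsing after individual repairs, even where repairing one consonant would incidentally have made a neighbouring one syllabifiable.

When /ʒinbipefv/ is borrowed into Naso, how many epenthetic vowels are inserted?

1

The unsyllabifiable consonants are /v/; each receives one epenthetic vowel.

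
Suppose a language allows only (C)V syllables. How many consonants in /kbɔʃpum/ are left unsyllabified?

Syllabifying with onset maximization leaves /k/, /ʃ/, /m/ stranded (no codas are permitted; onsets are limited to one consonant).

3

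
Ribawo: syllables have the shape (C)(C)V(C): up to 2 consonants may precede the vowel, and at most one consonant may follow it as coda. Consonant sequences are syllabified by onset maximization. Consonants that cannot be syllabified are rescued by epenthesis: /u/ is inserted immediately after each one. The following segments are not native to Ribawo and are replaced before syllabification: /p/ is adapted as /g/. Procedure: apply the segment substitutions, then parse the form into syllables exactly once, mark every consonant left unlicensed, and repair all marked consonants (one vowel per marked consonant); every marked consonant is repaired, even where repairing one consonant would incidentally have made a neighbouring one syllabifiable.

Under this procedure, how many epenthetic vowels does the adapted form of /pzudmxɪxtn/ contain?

After substitution the input is /gzudmxɪxtn/.
The unsyllabifiable consonants are /t/, /n/; each receives one epenthetic vowel.

2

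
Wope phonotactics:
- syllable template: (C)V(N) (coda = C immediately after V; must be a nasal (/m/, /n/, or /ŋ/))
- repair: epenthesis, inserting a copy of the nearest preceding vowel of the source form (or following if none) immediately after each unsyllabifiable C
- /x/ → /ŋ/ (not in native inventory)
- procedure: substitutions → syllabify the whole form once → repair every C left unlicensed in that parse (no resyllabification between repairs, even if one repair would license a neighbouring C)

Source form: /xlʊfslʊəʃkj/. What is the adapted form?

ŋʊlʊfʊsʊlʊəʃəkəjə

Substitution: /x/ → /ŋ/, giving /ŋlʊfslʊəʃkj/.
Under (C)V(N), the unsyllabifiable consonants are /ŋ/, /f/, /s/, /ʃ/, /k/, /j/ (only a nasal (/m/, /n/, or /ŋ/) is licensed in coda position; onsets are limited to one consonant).
Inserting the epenthetic vowel yields /ŋ/ → /ŋʊ/, /f/ → /fʊ/, /s/ → /sʊ/, /ʃ/ → /ʃə/, /k/ → /kə/, /j/ → /jə/.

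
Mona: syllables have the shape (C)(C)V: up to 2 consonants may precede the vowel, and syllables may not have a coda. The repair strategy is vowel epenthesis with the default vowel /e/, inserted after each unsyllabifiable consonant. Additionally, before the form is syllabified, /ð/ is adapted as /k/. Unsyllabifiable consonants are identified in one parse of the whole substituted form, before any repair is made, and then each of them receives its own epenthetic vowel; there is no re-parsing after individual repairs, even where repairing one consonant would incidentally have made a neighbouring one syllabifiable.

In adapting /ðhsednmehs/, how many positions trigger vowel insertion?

After substitution the input is /khsednmehs/.
The unsyllabifiable consonants are /k/, /d/, /h/, /s/; each receives one epenthetic vowel.

4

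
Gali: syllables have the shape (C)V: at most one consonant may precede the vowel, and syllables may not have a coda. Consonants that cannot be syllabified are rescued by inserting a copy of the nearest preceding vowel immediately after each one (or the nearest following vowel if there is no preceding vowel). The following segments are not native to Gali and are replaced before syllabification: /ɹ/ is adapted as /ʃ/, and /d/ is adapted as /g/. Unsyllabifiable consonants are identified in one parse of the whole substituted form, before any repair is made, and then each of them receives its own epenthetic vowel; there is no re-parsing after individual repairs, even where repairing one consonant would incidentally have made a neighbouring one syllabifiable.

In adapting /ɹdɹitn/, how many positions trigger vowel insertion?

After substitution the input is /ʃgʃitn/.
The unsyllabifiable consonants are /ʃ/, /g/, /t/, /n/; each receives one epenthetic vowel.

4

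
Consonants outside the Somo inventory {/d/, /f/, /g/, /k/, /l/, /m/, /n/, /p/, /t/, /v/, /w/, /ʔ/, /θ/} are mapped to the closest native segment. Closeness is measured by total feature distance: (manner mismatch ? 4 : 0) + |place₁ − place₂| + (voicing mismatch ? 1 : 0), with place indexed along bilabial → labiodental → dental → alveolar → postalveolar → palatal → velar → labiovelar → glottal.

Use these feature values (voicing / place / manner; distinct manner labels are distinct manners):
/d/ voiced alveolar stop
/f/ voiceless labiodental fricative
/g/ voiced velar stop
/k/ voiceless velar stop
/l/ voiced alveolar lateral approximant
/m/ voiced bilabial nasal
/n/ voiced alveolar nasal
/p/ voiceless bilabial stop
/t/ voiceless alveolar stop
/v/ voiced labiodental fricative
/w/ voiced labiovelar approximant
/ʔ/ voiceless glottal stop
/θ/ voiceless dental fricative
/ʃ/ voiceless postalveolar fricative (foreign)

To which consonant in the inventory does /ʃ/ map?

θ

/θ/ is closest: same manner (fricative), place distance 2 (postalveolar→dental), same voicing; total 2. Next closest is /f/ at distance 3.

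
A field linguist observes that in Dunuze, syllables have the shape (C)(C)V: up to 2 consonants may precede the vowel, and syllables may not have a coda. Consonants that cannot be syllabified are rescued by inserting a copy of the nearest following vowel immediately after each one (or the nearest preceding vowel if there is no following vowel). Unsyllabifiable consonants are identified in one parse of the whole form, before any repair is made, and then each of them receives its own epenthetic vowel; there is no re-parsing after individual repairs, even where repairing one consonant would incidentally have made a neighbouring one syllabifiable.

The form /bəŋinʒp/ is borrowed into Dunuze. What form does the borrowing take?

bəŋiniʒipi

Under (C)(C)V, the unsyllabifiable consonants are /n/, /ʒ/, /p/ (no codas are permitted; onsets may contain at most 2 consonants).
Inserting the epenthetic vowel yields /n/ → /ni/, /ʒ/ → /ʒi/, /p/ → /pi/.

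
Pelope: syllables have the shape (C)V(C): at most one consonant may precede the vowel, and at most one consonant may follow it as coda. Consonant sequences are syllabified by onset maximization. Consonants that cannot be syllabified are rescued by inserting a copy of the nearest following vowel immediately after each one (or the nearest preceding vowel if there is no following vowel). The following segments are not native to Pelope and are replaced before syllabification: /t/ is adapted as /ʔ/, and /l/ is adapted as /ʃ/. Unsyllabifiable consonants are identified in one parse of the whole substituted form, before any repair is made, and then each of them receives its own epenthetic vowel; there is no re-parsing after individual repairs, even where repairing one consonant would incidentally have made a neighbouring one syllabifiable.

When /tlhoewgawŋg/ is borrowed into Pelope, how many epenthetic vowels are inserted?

4

After substitution the input is /ʔʃhoewgawŋg/.
The unsyllabifiable consonants are /ʔ/, /ʃ/, /ŋ/, /g/; each receives one epenthetic vowel.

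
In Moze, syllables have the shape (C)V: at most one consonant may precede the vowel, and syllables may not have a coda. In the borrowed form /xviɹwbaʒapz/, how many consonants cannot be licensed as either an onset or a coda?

5

Under (C)V, the unsyllabifiable consonants are /x/, /ɹ/, /w/, /p/, /z/ (no codas are permitted; onsets are limited to one consonant).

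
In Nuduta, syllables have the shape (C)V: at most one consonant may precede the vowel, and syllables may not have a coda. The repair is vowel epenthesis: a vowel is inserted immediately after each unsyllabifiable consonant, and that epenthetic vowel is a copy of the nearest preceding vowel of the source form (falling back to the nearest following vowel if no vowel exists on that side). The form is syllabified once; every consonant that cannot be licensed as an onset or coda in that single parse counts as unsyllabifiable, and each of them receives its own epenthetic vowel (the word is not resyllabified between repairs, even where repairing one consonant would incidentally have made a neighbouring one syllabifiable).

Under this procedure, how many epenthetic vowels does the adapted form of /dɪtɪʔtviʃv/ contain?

4

The unsyllabifiable consonants are /ʔ/, /t/, /ʃ/, /v/; each receives one epenthetic vowel.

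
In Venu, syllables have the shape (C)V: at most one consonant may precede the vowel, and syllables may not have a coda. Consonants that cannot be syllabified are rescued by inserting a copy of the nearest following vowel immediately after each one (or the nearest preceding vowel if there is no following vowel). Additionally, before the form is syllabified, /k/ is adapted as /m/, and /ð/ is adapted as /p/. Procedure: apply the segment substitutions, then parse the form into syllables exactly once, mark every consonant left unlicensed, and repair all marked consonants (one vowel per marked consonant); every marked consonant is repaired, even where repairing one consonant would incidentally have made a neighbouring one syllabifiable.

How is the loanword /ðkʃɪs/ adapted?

Substitution: /ð/ → /p/, /k/ → /m/, giving /pmʃɪs/.
Under (C)V, the unsyllabifiable consonants are /p/, /m/, /s/ (no codas are permitted; onsets are limited to one consonant).
Epenthesis after each stranded consonant: /p/ → /pɪ/, /m/ → /mɪ/, /s/ → /sɪ/.

pɪmɪʃɪsɪ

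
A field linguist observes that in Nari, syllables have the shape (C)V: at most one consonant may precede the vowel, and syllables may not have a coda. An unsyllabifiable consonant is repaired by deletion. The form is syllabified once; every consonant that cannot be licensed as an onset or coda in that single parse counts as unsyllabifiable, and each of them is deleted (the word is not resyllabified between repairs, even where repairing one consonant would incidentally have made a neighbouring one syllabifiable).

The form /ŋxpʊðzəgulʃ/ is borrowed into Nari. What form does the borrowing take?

Syllabifying with onset maximization leaves /ŋ/, /x/, /ð/, /l/, /ʃ/ stranded (no codas are permitted; onsets are limited to one consonant).
Deleting the stranded consonants removes /ŋ/, /x/, /ð/, /l/, /ʃ/.

pʊzəgu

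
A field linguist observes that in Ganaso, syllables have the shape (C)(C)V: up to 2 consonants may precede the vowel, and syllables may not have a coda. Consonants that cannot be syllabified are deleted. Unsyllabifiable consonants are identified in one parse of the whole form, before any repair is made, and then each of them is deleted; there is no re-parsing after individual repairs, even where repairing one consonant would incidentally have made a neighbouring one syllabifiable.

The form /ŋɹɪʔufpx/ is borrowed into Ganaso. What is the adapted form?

ŋɹɪʔu

Syllabifying with onset maximization leaves /f/, /p/, /x/ stranded (no codas are permitted; onsets may contain at most 2 consonants).
Each unlicensed consonant is deleted: /f/, /p/, /x/.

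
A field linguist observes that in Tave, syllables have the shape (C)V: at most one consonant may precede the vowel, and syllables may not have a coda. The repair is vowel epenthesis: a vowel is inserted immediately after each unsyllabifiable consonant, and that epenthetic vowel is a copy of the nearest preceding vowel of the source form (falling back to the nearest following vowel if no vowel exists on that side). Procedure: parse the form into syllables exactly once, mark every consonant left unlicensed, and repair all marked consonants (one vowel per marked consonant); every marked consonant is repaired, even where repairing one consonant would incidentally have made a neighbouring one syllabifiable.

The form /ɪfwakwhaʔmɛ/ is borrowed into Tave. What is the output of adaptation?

Syllabifying with onset maximization leaves /f/, /k/, /w/, /ʔ/ stranded (no codas are permitted; onsets are limited to one consonant).
Epenthesis after each stranded consonant: /f/ → /fɪ/, /k/ → /ka/, /w/ → /wa/, /ʔ/ → /ʔa/.

ɪfɪwakawahaʔamɛ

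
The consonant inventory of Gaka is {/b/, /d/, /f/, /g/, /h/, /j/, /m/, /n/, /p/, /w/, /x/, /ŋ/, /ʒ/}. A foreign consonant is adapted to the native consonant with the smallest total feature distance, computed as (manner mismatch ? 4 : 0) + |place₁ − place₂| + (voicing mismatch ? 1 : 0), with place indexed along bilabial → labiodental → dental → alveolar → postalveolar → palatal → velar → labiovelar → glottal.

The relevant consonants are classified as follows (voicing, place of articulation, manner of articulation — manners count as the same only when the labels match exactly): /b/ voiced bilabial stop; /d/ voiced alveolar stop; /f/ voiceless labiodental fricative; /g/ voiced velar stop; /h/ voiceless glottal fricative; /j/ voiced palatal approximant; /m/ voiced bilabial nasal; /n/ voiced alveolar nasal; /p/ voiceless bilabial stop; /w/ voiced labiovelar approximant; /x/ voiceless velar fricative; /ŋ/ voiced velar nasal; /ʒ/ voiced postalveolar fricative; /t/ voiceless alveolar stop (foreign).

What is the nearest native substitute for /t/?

d

/d/ is closest: same manner (stop), place distance 0 (alveolar→alveolar), voicing differs (+1); total 1. Next closest is /p/ at distance 3.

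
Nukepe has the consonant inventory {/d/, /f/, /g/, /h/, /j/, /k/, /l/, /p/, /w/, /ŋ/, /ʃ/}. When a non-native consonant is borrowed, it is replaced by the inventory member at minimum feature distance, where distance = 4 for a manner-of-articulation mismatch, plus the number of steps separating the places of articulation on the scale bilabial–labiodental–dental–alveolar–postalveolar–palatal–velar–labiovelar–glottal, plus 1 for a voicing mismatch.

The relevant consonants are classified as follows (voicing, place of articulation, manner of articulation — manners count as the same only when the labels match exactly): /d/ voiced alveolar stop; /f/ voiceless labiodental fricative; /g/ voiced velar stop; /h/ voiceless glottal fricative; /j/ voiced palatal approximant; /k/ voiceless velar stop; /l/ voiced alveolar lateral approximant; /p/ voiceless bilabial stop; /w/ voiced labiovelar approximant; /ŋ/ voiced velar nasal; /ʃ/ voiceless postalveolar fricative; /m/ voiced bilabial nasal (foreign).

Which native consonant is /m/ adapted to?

/p/ is closest: manner differs (nasal→stop, +4), place distance 0 (bilabial→bilabial), voicing differs (+1); total 5. Next closest is /f/ at distance 6.

p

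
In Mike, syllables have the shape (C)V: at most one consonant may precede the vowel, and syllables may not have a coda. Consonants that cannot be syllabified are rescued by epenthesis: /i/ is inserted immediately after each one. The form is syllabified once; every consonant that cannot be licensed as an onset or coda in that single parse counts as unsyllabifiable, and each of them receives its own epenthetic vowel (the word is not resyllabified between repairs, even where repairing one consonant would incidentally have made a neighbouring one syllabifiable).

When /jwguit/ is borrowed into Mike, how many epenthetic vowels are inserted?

The unsyllabifiable consonants are /j/, /w/, /t/; each receives one epenthetic vowel.

3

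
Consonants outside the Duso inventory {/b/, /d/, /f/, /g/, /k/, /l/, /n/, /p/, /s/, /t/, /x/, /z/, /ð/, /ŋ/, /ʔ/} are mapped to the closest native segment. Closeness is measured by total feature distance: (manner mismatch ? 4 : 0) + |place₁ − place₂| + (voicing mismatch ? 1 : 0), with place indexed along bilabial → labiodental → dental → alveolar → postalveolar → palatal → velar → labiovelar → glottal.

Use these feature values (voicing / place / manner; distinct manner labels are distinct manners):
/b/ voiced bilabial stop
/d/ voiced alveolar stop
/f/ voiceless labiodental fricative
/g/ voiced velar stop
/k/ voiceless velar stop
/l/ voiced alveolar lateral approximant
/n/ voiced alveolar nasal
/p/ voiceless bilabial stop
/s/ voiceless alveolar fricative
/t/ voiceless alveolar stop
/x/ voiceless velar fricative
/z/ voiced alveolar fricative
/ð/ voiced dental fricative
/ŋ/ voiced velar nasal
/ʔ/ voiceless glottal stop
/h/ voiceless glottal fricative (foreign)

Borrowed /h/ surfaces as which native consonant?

/x/ is closest: same manner (fricative), place distance 2 (glottal→velar), same voicing; total 2. Next closest is /ʔ/ at distance 4.

x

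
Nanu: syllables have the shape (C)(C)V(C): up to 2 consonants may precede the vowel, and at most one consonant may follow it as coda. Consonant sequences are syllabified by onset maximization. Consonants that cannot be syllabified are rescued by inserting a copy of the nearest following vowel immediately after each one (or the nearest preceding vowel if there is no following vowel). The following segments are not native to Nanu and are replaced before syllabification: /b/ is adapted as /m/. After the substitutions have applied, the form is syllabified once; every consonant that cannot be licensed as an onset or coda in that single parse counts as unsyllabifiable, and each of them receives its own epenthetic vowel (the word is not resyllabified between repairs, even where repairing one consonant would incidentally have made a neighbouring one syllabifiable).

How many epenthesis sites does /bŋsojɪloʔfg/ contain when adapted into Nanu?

After substitution the input is /mŋsojɪloʔfg/.
The unsyllabifiable consonants are /m/, /f/, /g/; each receives one epenthetic vowel.

3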